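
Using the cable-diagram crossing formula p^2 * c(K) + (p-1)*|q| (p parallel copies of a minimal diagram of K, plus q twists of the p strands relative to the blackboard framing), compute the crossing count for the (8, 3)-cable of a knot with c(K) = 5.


Step 1: Each of the c(K) crossings of the companion diagram becomes p*p = p^2 crossings among the p parallel strands, and each of the |q| twists s_1 s_2 ... s_(p-1) adds (p-1) crossings.
  Crossings = p^2 * c(K) + (p-1)*|q|
Step 2: = 8^2 * 5 + (8-1)*3
Step 3: = 64*5 + 7*3
Step 4: = 320 + 21 = 341

341


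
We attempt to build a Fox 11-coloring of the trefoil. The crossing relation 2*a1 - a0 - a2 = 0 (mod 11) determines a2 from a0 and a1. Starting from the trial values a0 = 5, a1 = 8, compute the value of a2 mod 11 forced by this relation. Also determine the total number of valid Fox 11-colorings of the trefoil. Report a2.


Step 1: Apply the given crossing relation 2*a1 - a0 - a2 = 0 (mod 11).
  a2 = 2*a1 - a0 mod 11
  a2 = 2*8 - 5 mod 11
  a2 = 16 - 5 mod 11
  a2 = 11 mod 11 = 0
Step 2: The trefoil has determinant 3.
  Number of Fox p-colorings (p prime) is p^2 if p = 3, else p.
  Since 11 does not divide 3, only trivial (constant) colorings exist.
  (So the trial a0 = 5, a1 = 8 with a0 != a1 does NOT extend to a valid coloring of the whole trefoil: the other two crossing relations require 3*(a1 - a0) = 0 (mod 11), which fails.)
  Total colorings = 11
Step 3: a2 = 0, total Fox 11-colorings = 11

0


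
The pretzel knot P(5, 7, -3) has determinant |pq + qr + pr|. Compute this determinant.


Step 1: Compute pq + qr + pr.
pq = 5*7 = 35
qr = 7*(-3) = -21
pr = 5*(-3) = -15
pq + qr + pr = 35 + (-21) + (-15) = -1
Step 2: Take absolute value.
det(P(5,7,-3)) = |-1| = 1

1


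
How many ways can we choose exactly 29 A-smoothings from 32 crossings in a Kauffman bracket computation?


We choose which 29 of 32 crossings get A-smoothings.
C(32, 29) = 32! / (29! * 3!)
= 4960

4960


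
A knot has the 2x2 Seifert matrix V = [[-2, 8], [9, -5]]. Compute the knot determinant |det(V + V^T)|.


Step 1: Form V + V^T where V = [[-2, 8], [9, -5]]
  V^T = [[-2, 9], [8, -5]]
  V + V^T = [[-4, 17], [17, -10]]
Step 2: det(V + V^T) = (-4)*(-10) - 17*17
  = 40 - 289 = -249
Step 3: Knot determinant = |det(V + V^T)| = |-249| = 249

249


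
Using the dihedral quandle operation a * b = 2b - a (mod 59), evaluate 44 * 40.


44 * 40 = 2*40 - 44 mod 59
= 80 - 44 mod 59
= 36 mod 59 = 36

36


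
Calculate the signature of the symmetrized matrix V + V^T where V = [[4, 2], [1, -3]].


Step 1: V + V^T = [[8, 3], [3, -6]]
Step 2: trace = 2, det = -57
Step 3: Discriminant = 2^2 - 4*(-57) = 232
Step 4: Eigenvalues: 8.61577, -6.61577
Step 5: Signature = (# positive eigenvalues) - (# negative eigenvalues) = 0

0


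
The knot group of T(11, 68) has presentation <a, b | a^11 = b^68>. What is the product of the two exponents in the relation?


The relation is a^11 = b^68.
Product of exponents = 11 * 68
= 748

748


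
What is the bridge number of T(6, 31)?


The bridge number of T(p,q) is min(p,q).
min(6, 31) = 6

6


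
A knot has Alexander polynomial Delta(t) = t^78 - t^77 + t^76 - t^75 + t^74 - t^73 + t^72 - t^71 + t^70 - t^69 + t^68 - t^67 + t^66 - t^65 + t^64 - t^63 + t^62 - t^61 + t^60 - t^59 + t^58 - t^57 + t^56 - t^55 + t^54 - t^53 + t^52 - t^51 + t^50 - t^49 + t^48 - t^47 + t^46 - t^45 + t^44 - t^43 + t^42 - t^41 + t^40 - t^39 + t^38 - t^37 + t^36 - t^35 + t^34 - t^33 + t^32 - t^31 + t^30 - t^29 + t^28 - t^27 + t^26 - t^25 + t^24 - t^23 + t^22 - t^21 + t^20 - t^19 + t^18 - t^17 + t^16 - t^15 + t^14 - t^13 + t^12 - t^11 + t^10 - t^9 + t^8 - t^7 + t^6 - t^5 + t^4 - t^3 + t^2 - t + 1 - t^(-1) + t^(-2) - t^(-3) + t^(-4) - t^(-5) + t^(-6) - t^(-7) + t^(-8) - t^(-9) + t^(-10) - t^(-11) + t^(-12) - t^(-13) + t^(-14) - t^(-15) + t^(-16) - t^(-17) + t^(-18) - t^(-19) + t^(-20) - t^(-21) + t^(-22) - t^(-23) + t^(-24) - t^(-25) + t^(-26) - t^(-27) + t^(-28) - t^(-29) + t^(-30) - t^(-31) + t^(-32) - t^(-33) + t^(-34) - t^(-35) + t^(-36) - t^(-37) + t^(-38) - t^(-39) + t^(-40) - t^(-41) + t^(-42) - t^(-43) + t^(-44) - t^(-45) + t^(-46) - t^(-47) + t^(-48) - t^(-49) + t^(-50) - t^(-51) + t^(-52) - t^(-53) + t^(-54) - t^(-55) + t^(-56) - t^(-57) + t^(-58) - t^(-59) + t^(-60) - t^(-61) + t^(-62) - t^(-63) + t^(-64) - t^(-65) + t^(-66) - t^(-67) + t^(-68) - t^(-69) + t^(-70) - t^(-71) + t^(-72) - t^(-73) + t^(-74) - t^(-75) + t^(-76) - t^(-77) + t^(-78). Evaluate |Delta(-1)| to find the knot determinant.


Step 1: The polynomial has 157 terms with alternating signs, exponents from 78 down to -78.
Step 2: Substitute t = -1. The i-th term has coefficient (-1)^i and exponent (m-i),
  so its value is (-1)^i * (-1)^(m-i) = (-1)^m = 1 for every i.
Step 3: All 157 terms equal 1, so Delta(-1) = 157 * (1) = 157
Step 4: |Delta(-1)| = 157

157


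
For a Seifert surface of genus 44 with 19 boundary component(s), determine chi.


chi = 2 - 2g - b
= 2 - 2*44 - 19
= 2 - 88 - 19 = -105

-105


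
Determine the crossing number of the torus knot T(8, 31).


For a torus knot T(p, q) with gcd(p,q)=1,
the crossing number is min(p*(q-1), q*(p-1)).
p*(q-1) = 8*30 = 240
q*(p-1) = 31*7 = 217
min(240, 217) = 217

217


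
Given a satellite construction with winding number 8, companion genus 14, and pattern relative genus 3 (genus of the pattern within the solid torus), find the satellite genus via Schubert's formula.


Schubert: g(satellite) = g_rel(pattern) + |winding| * g(companion),
where g_rel(pattern) is the genus of the pattern relative to the solid torus.
= 3 + 8 * 14
= 3 + 112 = 115

115


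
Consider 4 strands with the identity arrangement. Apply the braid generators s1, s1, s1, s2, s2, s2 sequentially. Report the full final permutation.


Starting with identity [1, 2, 3, 4].
Apply generators in sequence:
  After s1: [2, 1, 3, 4]
  After s1: [1, 2, 3, 4]
  After s1: [2, 1, 3, 4]
  After s2: [2, 3, 1, 4]
  After s2: [2, 1, 3, 4]
  After s2: [2, 3, 1, 4]
Final permutation: [2, 3, 1, 4]

[2, 3, 1, 4]


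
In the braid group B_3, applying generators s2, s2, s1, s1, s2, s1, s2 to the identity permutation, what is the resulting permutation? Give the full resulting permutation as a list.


Starting with identity [1, 2, 3].
Apply generators in sequence:
  After s2: [1, 3, 2]
  After s2: [1, 2, 3]
  After s1: [2, 1, 3]
  After s1: [1, 2, 3]
  After s2: [1, 3, 2]
  After s1: [3, 1, 2]
  After s2: [3, 2, 1]
Final permutation: [3, 2, 1]

[3, 2, 1]


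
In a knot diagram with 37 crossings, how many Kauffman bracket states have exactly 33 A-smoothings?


We choose which 33 of 37 crossings get A-smoothings.
C(37, 33) = 37! / (33! * 4!)
= 66045

66045


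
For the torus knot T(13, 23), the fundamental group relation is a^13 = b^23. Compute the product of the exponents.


The relation is a^13 = b^23.
Product of exponents = 13 * 23
= 299

299


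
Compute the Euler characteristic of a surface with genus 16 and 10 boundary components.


chi = 2 - 2g - b
= 2 - 2*16 - 10
= 2 - 32 - 10 = -40

-40


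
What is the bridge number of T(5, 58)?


The bridge number of T(p,q) is min(p,q).
min(5, 58) = 5

5


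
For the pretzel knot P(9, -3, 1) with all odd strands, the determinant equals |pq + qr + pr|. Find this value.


Step 1: Compute pq + qr + pr.
pq = 9*(-3) = -27
qr = (-3)*1 = -3
pr = 9*1 = 9
pq + qr + pr = -27 + (-3) + 9 = -21
Step 2: Take absolute value.
det(P(9,-3,1)) = |-21| = 21

21


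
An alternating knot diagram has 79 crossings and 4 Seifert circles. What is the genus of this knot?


For alternating knots, g = (c - s + 1)/2.
= (79 - 4 + 1)/2
= 76/2 = 38

38


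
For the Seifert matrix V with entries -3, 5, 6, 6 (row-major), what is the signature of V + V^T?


Step 1: V + V^T = [[-6, 11], [11, 12]]
Step 2: trace = 6, det = -193
Step 3: Discriminant = 6^2 - 4*(-193) = 808
Step 4: Eigenvalues: 17.2127, -11.2127
Step 5: Signature = (# positive eigenvalues) - (# negative eigenvalues) = 0

0


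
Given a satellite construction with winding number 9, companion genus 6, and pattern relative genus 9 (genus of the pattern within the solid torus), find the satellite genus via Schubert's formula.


Schubert: g(satellite) = g_rel(pattern) + |winding| * g(companion),
where g_rel(pattern) is the genus of the pattern relative to the solid torus.
= 9 + 9 * 6
= 9 + 54 = 63

63


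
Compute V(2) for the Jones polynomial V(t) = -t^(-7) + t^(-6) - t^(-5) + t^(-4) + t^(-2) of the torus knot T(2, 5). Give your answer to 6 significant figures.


Substituting t = 2 into V(t) = -t^(-7) + t^(-6) - t^(-5) + t^(-4) + t^(-2):
  (-)t^(-7) = -0.0078125
  (+)t^(-6) = 0.015625
  (-)t^(-5) = -0.03125
  (+)t^(-4) = 0.0625
  (+)t^(-2) = 0.25
Sum = (-0.0078125) + (0.015625) + (-0.03125) + (0.0625) + (0.25)
= 0.2890625
Rounded to 6 significant figures: 0.289062

0.289062


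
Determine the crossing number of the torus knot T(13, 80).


For a torus knot T(p, q) with gcd(p,q)=1,
the crossing number is min(p*(q-1), q*(p-1)).
p*(q-1) = 13*79 = 1027
q*(p-1) = 80*12 = 960
min(1027, 960) = 960

960


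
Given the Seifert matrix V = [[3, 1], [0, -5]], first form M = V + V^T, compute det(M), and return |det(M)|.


Step 1: Form V + V^T where V = [[3, 1], [0, -5]]
  V^T = [[3, 0], [1, -5]]
  V + V^T = [[6, 1], [1, -10]]
Step 2: det(V + V^T) = 6*(-10) - 1*1
  = -60 - 1 = -61
Step 3: Knot determinant = |det(V + V^T)| = |-61| = 61

61


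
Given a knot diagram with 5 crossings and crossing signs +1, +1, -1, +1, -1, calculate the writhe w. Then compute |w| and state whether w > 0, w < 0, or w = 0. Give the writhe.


Step 1: Count positive crossings (+1).
Positive crossings: 3
Step 2: Count negative crossings (-1).
Negative crossings: 2
Step 3: Writhe = (positive) - (negative)
w = 3 - 2 = 1
Step 4: |w| = 1, and w is positive

1


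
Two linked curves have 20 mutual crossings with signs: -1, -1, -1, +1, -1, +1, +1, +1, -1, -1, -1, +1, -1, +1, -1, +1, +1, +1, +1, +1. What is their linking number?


Step 1: Count positive crossings: 11
Step 2: Count negative crossings: 9
Step 3: Sum of signs = 11 - 9 = 2
Step 4: Linking number = sum/2 = 2/2 = 1

1


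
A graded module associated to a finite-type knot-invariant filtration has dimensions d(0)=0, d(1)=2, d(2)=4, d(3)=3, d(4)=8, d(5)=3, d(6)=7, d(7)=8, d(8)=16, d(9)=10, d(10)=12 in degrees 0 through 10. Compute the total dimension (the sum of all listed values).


Total dimension = d(0) + d(1) + ... + d(10)
= 0 + 2 + 4 + 3 + 8 + 3 + 7 + 8 + 16 + 10 + 12
= 73

73


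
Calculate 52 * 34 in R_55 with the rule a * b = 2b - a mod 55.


52 * 34 = 2*34 - 52 mod 55
= 68 - 52 mod 55
= 16 mod 55 = 16

16


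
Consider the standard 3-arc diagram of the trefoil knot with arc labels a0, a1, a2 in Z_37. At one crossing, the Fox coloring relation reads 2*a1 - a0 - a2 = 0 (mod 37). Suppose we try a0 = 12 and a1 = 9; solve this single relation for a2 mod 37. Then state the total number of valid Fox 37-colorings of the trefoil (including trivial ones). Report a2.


Step 1: Apply the given crossing relation 2*a1 - a0 - a2 = 0 (mod 37).
  a2 = 2*a1 - a0 mod 37
  a2 = 2*9 - 12 mod 37
  a2 = 18 - 12 mod 37
  a2 = 6 mod 37 = 6
Step 2: The trefoil has determinant 3.
  Number of Fox p-colorings (p prime) is p^2 if p = 3, else p.
  Since 37 does not divide 3, only trivial (constant) colorings exist.
  (So the trial a0 = 12, a1 = 9 with a0 != a1 does NOT extend to a valid coloring of the whole trefoil: the other two crossing relations require 3*(a1 - a0) = 0 (mod 37), which fails.)
  Total colorings = 37
Step 3: a2 = 6, total Fox 37-colorings = 37

6


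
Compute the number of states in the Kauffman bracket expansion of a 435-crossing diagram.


Each crossing contributes 2 choices (A-smoothing or B-smoothing).
Total states = 2^435 = 88725430211866075506509253892578678509965986412026130405455346579667881849780019937279180995332466499116518750764914298527173050368

88725430211866075506509253892578678509965986412026130405455346579667881849780019937279180995332466499116518750764914298527173050368


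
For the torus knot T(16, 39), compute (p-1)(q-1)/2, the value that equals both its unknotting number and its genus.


For a torus knot T(p,q), both the unknotting number and genus equal (p-1)(q-1)/2.
= (16-1)(39-1)/2
= 15*38/2
= 570/2 = 285

285


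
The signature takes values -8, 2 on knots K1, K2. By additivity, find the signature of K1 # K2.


The signature is additive under connected sum.
signature(K1 # K2) = (-8) + (2)
= -6

-6


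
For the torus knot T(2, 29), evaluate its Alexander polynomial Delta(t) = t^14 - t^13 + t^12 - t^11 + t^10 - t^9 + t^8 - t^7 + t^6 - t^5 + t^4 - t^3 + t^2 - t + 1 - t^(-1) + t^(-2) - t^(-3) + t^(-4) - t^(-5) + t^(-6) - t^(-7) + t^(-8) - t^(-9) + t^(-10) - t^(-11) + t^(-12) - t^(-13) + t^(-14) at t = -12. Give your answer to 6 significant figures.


Substituting t = -12 into Delta(t) = t^14 - t^13 + t^12 - t^11 + t^10 - t^9 + t^8 - t^7 + t^6 - t^5 + t^4 - t^3 + t^2 - t + 1 - t^(-1) + t^(-2) - t^(-3) + t^(-4) - t^(-5) + t^(-6) - t^(-7) + t^(-8) - t^(-9) + t^(-10) - t^(-11) + t^(-12) - t^(-13) + t^(-14):
Term values: (1283918464548864) + (106993205379072) + (8916100448256) + (743008370688) + (61917364224) + (5159780352) + (429981696) + (35831808) + (2985984) + (248832) + (20736) + (1728) + (144) + (12) + (1) + (0.0833333) + (0.00694444) + (0.000578704) + (4.82253e-05) + (4.01878e-06) + (3.34898e-07) + (2.79082e-08) + (2.32568e-09) + (1.93807e-10) + (1.61506e-11) + (1.34588e-12) + (1.12157e-13) + (9.34639e-15) + (7.78866e-16)
Sum = 1.400638325e+15
Rounded to 6 significant figures: 1.40064e+15

1.40064e+15


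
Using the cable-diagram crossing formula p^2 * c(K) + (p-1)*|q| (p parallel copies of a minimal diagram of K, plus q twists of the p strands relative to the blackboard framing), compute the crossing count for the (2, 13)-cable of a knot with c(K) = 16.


Step 1: Each of the c(K) crossings of the companion diagram becomes p*p = p^2 crossings among the p parallel strands, and each of the |q| twists s_1 s_2 ... s_(p-1) adds (p-1) crossings.
  Crossings = p^2 * c(K) + (p-1)*|q|
Step 2: = 2^2 * 16 + (2-1)*13
Step 3: = 4*16 + 1*13
Step 4: = 64 + 13 = 77

77


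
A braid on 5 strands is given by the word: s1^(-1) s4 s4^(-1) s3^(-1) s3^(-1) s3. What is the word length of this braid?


The word length counts the number of generators (including inverses).
Listing each generator: s1^(-1), s4, s4^(-1), s3^(-1), s3^(-1), s3
There are 6 generators in this braid word.

6


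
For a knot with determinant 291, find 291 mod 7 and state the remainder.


Step 1: A knot is p-colorable if and only if p divides its determinant.
Step 2: Compute 291 mod 7.
291 = 41 * 7 + 4
Step 3: 291 mod 7 = 4
Step 4: The knot is 7-colorable: no

4


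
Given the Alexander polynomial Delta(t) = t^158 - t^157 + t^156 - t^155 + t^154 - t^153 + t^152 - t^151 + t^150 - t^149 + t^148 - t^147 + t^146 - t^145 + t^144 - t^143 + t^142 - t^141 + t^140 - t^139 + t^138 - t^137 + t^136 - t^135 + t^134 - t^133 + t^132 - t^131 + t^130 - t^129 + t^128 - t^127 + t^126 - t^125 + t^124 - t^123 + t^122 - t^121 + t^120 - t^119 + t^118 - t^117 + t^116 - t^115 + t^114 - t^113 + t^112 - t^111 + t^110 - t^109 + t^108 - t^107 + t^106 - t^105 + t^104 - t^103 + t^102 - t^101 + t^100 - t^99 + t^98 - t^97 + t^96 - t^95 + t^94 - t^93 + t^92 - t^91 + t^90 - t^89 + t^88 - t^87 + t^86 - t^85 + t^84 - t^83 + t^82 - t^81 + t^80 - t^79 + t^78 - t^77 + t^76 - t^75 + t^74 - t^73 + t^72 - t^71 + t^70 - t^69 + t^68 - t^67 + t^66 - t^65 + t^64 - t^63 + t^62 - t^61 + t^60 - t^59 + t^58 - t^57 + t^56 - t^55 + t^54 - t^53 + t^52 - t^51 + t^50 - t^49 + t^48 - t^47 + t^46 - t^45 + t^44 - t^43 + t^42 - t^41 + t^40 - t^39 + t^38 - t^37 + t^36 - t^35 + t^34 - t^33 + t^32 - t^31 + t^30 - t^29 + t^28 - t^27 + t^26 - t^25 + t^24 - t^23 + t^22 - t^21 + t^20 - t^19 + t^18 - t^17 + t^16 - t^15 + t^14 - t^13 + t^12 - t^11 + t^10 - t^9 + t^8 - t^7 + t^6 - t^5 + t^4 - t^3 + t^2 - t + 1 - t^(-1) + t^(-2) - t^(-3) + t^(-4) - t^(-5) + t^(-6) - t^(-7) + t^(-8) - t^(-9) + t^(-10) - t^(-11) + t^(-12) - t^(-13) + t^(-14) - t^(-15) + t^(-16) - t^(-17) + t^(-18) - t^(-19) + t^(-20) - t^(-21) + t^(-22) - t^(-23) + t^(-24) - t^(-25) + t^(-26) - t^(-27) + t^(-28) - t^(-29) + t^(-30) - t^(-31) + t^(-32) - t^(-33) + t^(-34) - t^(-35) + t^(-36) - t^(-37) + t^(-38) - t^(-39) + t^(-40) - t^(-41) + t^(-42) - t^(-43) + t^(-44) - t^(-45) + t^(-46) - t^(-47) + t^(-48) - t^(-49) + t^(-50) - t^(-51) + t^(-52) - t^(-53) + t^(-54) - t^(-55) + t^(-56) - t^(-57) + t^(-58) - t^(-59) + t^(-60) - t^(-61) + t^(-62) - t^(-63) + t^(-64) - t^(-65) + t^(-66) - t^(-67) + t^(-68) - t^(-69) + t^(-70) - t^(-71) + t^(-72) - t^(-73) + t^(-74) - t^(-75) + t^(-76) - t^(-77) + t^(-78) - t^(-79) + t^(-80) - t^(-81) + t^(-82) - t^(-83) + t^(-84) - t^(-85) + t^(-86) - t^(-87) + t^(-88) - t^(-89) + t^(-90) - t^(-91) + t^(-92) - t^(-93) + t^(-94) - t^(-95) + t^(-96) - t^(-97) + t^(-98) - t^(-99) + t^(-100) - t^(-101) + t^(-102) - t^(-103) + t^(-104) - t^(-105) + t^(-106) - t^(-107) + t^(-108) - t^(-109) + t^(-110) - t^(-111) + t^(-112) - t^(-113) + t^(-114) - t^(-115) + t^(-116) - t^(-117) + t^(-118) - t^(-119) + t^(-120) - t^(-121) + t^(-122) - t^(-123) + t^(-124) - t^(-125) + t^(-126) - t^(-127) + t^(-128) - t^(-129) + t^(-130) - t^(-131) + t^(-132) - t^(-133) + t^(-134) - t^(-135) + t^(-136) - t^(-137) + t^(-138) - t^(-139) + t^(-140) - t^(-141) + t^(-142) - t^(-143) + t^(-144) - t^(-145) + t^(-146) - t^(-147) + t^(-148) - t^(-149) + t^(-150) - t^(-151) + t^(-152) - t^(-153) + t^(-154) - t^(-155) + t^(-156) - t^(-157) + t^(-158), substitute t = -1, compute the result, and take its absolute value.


Step 1: The polynomial has 317 terms with alternating signs, exponents from 158 down to -158.
Step 2: Substitute t = -1. The i-th term has coefficient (-1)^i and exponent (m-i),
  so its value is (-1)^i * (-1)^(m-i) = (-1)^m = 1 for every i.
Step 3: All 317 terms equal 1, so Delta(-1) = 317 * (1) = 317
Step 4: |Delta(-1)| = 317

317


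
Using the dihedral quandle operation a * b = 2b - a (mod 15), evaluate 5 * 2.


5 * 2 = 2*2 - 5 mod 15
= 4 - 5 mod 15
= -1 mod 15 = 14

14


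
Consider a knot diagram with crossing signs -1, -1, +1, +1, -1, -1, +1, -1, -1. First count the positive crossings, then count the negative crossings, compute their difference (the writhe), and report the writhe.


Step 1: Count positive crossings (+1).
Positive crossings: 3
Step 2: Count negative crossings (-1).
Negative crossings: 6
Step 3: Writhe = (positive) - (negative)
w = 3 - 6 = -3
Step 4: |w| = 3, and w is negative

-3


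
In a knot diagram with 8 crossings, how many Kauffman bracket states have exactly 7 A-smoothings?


We choose which 7 of 8 crossings get A-smoothings.
C(8, 7) = 8! / (7! * 1!)
= 8

8


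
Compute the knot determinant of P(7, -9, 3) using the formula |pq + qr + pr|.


Step 1: Compute pq + qr + pr.
pq = 7*(-9) = -63
qr = (-9)*3 = -27
pr = 7*3 = 21
pq + qr + pr = -63 + (-27) + 21 = -69
Step 2: Take absolute value.
det(P(7,-9,3)) = |-69| = 69

69


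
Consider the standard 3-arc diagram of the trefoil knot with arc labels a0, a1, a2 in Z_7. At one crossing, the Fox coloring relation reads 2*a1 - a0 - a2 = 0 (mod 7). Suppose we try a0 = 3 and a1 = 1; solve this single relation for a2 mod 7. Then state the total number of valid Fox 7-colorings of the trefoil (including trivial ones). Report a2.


Step 1: Apply the given crossing relation 2*a1 - a0 - a2 = 0 (mod 7).
  a2 = 2*a1 - a0 mod 7
  a2 = 2*1 - 3 mod 7
  a2 = 2 - 3 mod 7
  a2 = -1 mod 7 = 6
Step 2: The trefoil has determinant 3.
  Number of Fox p-colorings (p prime) is p^2 if p = 3, else p.
  Since 7 does not divide 3, only trivial (constant) colorings exist.
  (So the trial a0 = 3, a1 = 1 with a0 != a1 does NOT extend to a valid coloring of the whole trefoil: the other two crossing relations require 3*(a1 - a0) = 0 (mod 7), which fails.)
  Total colorings = 7
Step 3: a2 = 6, total Fox 7-colorings = 7

6


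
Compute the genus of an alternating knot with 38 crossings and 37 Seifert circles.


For alternating knots, g = (c - s + 1)/2.
= (38 - 37 + 1)/2
= 2/2 = 1

1


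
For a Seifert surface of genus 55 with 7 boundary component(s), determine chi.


chi = 2 - 2g - b
= 2 - 2*55 - 7
= 2 - 110 - 7 = -115

-115


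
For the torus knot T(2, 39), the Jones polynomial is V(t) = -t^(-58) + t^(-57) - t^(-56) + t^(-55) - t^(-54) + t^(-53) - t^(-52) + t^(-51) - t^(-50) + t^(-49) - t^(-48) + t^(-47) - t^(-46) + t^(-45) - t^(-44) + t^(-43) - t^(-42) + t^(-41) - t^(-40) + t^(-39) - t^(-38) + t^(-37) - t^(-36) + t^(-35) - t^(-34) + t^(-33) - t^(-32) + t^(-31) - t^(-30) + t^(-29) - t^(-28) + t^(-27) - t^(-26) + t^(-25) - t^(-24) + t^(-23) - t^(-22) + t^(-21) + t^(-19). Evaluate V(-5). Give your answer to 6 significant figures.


Substituting t = -5 into V(t) = -t^(-58) + t^(-57) - t^(-56) + t^(-55) - t^(-54) + t^(-53) - t^(-52) + t^(-51) - t^(-50) + t^(-49) - t^(-48) + t^(-47) - t^(-46) + t^(-45) - t^(-44) + t^(-43) - t^(-42) + t^(-41) - t^(-40) + t^(-39) - t^(-38) + t^(-37) - t^(-36) + t^(-35) - t^(-34) + t^(-33) - t^(-32) + t^(-31) - t^(-30) + t^(-29) - t^(-28) + t^(-27) - t^(-26) + t^(-25) - t^(-24) + t^(-23) - t^(-22) + t^(-21) + t^(-19):
  (-)t^(-58) = -2.8823e-41
  (+)t^(-57) = -1.44115e-40
  (-)t^(-56) = -7.20576e-40
  (+)t^(-55) = -3.60288e-39
  (-)t^(-54) = -1.80144e-38
  (+)t^(-53) = -9.0072e-38
  (-)t^(-52) = -4.5036e-37
  (+)t^(-51) = -2.2518e-36
  (-)t^(-50) = -1.1259e-35
  (+)t^(-49) = -5.6295e-35
  (-)t^(-48) = -2.81475e-34
  (+)t^(-47) = -1.40737e-33
  (-)t^(-46) = -7.03687e-33
  (+)t^(-45) = -3.51844e-32
  (-)t^(-44) = -1.75922e-31
  (+)t^(-43) = -8.79609e-31
  (-)t^(-42) = -4.39805e-30
  (+)t^(-41) = -2.19902e-29
  (-)t^(-40) = -1.09951e-28
  (+)t^(-39) = -5.49756e-28
  (-)t^(-38) = -2.74878e-27
  (+)t^(-37) = -1.37439e-26
  (-)t^(-36) = -6.87195e-26
  (+)t^(-35) = -3.43597e-25
  (-)t^(-34) = -1.71799e-24
  (+)t^(-33) = -8.58993e-24
  (-)t^(-32) = -4.29497e-23
  (+)t^(-31) = -2.14748e-22
  (-)t^(-30) = -1.07374e-21
  (+)t^(-29) = -5.36871e-21
  (-)t^(-28) = -2.68435e-20
  (+)t^(-27) = -1.34218e-19
  (-)t^(-26) = -6.71089e-19
  (+)t^(-25) = -3.35544e-18
  (-)t^(-24) = -1.67772e-17
  (+)t^(-23) = -8.38861e-17
  (-)t^(-22) = -4.1943e-16
  (+)t^(-21) = -2.09715e-15
  (+)t^(-19) = -5.24288e-14
Sum = (-2.8823e-41) + (-1.44115e-40) + (-7.20576e-40) + (-3.60288e-39) + (-1.80144e-38) + (-9.0072e-38) + (-4.5036e-37) + (-2.2518e-36) + (-1.1259e-35) + (-5.6295e-35) + (-2.81475e-34) + (-1.40737e-33) + (-7.03687e-33) + (-3.51844e-32) + (-1.75922e-31) + (-8.79609e-31) + (-4.39805e-30) + (-2.19902e-29) + (-1.09951e-28) + (-5.49756e-28) + (-2.74878e-27) + (-1.37439e-26) + (-6.87195e-26) + (-3.43597e-25) + (-1.71799e-24) + (-8.58993e-24) + (-4.29497e-23) + (-2.14748e-22) + (-1.07374e-21) + (-5.36871e-21) + (-2.68435e-20) + (-1.34218e-19) + (-6.71089e-19) + (-3.35544e-18) + (-1.67772e-17) + (-8.38861e-17) + (-4.1943e-16) + (-2.09715e-15) + (-5.24288e-14)
= -5.505024e-14
Rounded to 6 significant figures: -5.50502e-14

-5.50502e-14


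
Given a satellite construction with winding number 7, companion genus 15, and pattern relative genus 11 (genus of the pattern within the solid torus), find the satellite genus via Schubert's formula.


Schubert: g(satellite) = g_rel(pattern) + |winding| * g(companion),
where g_rel(pattern) is the genus of the pattern relative to the solid torus.
= 11 + 7 * 15
= 11 + 105 = 116

116


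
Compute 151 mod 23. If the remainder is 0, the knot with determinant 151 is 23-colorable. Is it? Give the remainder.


Step 1: A knot is p-colorable if and only if p divides its determinant.
Step 2: Compute 151 mod 23.
151 = 6 * 23 + 13
Step 3: 151 mod 23 = 13
Step 4: The knot is 23-colorable: no

13


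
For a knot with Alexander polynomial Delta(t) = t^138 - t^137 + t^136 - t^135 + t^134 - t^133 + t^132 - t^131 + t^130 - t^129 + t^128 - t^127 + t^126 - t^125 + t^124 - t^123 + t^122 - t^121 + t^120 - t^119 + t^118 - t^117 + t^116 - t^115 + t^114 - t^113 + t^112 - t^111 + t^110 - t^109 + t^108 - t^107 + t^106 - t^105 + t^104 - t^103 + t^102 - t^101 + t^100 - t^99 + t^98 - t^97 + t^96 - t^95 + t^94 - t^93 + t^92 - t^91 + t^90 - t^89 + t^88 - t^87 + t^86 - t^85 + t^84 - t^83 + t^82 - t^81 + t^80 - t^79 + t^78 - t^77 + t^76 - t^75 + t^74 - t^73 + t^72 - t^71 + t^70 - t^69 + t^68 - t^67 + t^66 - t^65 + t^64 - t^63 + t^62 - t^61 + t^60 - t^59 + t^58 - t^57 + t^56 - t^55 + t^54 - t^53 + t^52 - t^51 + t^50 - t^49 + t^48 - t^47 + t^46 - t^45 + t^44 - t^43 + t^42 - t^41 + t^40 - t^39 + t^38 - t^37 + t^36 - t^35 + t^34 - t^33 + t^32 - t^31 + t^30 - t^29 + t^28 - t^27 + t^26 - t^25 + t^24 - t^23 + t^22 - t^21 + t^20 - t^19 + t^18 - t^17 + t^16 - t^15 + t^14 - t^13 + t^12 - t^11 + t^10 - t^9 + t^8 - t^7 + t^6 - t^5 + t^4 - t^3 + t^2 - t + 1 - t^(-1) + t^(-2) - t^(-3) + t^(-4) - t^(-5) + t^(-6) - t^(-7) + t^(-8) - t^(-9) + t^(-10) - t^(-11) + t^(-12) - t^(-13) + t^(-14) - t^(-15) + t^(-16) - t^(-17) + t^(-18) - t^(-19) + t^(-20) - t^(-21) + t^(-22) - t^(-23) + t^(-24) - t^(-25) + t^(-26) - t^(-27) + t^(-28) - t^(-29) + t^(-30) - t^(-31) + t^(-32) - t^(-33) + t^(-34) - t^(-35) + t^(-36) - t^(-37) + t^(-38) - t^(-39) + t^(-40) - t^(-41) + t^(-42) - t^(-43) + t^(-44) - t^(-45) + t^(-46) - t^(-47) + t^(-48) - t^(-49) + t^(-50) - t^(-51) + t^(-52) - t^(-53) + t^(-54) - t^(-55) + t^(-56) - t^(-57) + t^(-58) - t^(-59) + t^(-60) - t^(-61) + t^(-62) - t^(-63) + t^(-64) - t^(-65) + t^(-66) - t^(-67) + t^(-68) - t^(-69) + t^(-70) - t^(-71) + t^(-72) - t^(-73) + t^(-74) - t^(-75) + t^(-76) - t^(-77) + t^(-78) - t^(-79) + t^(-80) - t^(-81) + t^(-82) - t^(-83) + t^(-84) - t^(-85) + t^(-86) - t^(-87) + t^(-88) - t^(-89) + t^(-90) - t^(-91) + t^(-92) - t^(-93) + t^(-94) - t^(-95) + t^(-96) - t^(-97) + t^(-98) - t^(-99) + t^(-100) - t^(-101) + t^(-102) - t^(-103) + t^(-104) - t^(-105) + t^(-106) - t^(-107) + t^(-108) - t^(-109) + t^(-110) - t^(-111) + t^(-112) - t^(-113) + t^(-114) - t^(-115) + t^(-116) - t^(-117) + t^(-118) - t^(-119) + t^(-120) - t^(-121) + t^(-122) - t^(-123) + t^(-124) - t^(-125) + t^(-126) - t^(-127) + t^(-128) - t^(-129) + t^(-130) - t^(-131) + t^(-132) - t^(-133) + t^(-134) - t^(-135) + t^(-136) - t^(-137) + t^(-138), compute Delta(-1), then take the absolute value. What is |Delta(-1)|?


Step 1: The polynomial has 277 terms with alternating signs, exponents from 138 down to -138.
Step 2: Substitute t = -1. The i-th term has coefficient (-1)^i and exponent (m-i),
  so its value is (-1)^i * (-1)^(m-i) = (-1)^m = 1 for every i.
Step 3: All 277 terms equal 1, so Delta(-1) = 277 * (1) = 277
Step 4: |Delta(-1)| = 277

277


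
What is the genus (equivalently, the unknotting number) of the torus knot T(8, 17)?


For a torus knot T(p,q), both the unknotting number and genus equal (p-1)(q-1)/2.
= (8-1)(17-1)/2
= 7*16/2
= 112/2 = 56

56


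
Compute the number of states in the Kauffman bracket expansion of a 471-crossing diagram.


Each crossing contributes 2 choices (A-smoothing or B-smoothing).
Total states = 2^471 = 6097165137335922326917182089439777940915230747392521779021790936768304177382354726797472857545882756171536974846497310342671827498609932238848

6097165137335922326917182089439777940915230747392521779021790936768304177382354726797472857545882756171536974846497310342671827498609932238848


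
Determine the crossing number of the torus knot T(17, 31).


For a torus knot T(p, q) with gcd(p,q)=1,
the crossing number is min(p*(q-1), q*(p-1)).
p*(q-1) = 17*30 = 510
q*(p-1) = 31*16 = 496
min(510, 496) = 496

496


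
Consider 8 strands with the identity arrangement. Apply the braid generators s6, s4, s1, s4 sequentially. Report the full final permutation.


Starting with identity [1, 2, 3, 4, 5, 6, 7, 8].
Apply generators in sequence:
  After s6: [1, 2, 3, 4, 5, 7, 6, 8]
  After s4: [1, 2, 3, 5, 4, 7, 6, 8]
  After s1: [2, 1, 3, 5, 4, 7, 6, 8]
  After s4: [2, 1, 3, 4, 5, 7, 6, 8]
Final permutation: [2, 1, 3, 4, 5, 7, 6, 8]

[2, 1, 3, 4, 5, 7, 6, 8]


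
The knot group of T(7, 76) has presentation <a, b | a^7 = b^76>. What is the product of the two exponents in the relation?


The relation is a^7 = b^76.
Product of exponents = 7 * 76
= 532

532


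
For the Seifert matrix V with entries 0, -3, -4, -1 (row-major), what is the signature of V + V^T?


Step 1: V + V^T = [[0, -7], [-7, -2]]
Step 2: trace = -2, det = -49
Step 3: Discriminant = (-2)^2 - 4*(-49) = 200
Step 4: Eigenvalues: 6.07107, -8.07107
Step 5: Signature = (# positive eigenvalues) - (# negative eigenvalues) = 0

0


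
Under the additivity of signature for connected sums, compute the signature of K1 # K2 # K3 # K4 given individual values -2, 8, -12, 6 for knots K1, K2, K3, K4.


The signature is additive under connected sum.
signature(K1 # K2 # K3 # K4) = (-2) + (8) + (-12) + (6)
= 0

0


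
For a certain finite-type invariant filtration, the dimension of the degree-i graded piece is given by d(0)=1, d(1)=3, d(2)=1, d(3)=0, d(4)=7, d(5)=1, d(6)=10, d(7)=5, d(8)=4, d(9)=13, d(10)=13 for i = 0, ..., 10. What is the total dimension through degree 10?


Total dimension = d(0) + d(1) + ... + d(10)
= 1 + 3 + 1 + 0 + 7 + 1 + 10 + 5 + 4 + 13 + 13
= 58

58


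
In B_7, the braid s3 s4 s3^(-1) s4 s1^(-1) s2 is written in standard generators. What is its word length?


The word length counts the number of generators (including inverses).
Listing each generator: s3, s4, s3^(-1), s4, s1^(-1), s2
There are 6 generators in this braid word.

6


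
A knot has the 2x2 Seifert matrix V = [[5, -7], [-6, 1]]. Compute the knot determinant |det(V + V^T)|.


Step 1: Form V + V^T where V = [[5, -7], [-6, 1]]
  V^T = [[5, -6], [-7, 1]]
  V + V^T = [[10, -13], [-13, 2]]
Step 2: det(V + V^T) = 10*2 - (-13)*(-13)
  = 20 - 169 = -149
Step 3: Knot determinant = |det(V + V^T)| = |-149| = 149

149


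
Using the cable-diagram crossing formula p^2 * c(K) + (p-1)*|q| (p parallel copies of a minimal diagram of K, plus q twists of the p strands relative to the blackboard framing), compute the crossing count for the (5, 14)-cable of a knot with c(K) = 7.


Step 1: Each of the c(K) crossings of the companion diagram becomes p*p = p^2 crossings among the p parallel strands, and each of the |q| twists s_1 s_2 ... s_(p-1) adds (p-1) crossings.
  Crossings = p^2 * c(K) + (p-1)*|q|
Step 2: = 5^2 * 7 + (5-1)*14
Step 3: = 25*7 + 4*14
Step 4: = 175 + 56 = 231

231


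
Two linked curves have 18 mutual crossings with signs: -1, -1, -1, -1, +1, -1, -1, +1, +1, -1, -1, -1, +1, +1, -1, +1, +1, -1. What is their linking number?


Step 1: Count positive crossings: 7
Step 2: Count negative crossings: 11
Step 3: Sum of signs = 7 - 11 = -4
Step 4: Linking number = sum/2 = -4/2 = -2

-2


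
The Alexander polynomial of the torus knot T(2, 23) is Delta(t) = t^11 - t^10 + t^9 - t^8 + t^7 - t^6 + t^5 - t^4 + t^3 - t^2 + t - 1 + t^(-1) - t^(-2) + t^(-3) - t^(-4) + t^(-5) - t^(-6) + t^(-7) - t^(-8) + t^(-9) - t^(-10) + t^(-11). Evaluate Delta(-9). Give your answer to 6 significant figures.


Substituting t = -9 into Delta(t) = t^11 - t^10 + t^9 - t^8 + t^7 - t^6 + t^5 - t^4 + t^3 - t^2 + t - 1 + t^(-1) - t^(-2) + t^(-3) - t^(-4) + t^(-5) - t^(-6) + t^(-7) - t^(-8) + t^(-9) - t^(-10) + t^(-11):
Term values: (-31381059609) + (-3486784401) + (-387420489) + (-43046721) + (-4782969) + (-531441) + (-59049) + (-6561) + (-729) + (-81) + (-9) + (-1) + (-0.111111) + (-0.0123457) + (-0.00137174) + (-0.000152416) + (-1.69351e-05) + (-1.88168e-06) + (-2.09075e-07) + (-2.32306e-08) + (-2.58117e-09) + (-2.86797e-10) + (-3.18664e-11)
Sum = -3.530369206e+10
Rounded to 6 significant figures: -3.53037e+10

-3.53037e+10


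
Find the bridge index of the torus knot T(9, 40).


The bridge number of T(p,q) is min(p,q).
min(9, 40) = 9

9


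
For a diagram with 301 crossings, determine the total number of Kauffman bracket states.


Each crossing contributes 2 choices (A-smoothing or B-smoothing).
Total states = 2^301 = 4074071952668972172536891376818756322102936787331872501272280898708762599526673412366794752

4074071952668972172536891376818756322102936787331872501272280898708762599526673412366794752


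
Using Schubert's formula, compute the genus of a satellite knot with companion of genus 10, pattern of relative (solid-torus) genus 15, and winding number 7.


Schubert: g(satellite) = g_rel(pattern) + |winding| * g(companion),
where g_rel(pattern) is the genus of the pattern relative to the solid torus.
= 15 + 7 * 10
= 15 + 70 = 85

85


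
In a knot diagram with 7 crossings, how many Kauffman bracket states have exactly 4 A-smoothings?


We choose which 4 of 7 crossings get A-smoothings.
C(7, 4) = 7! / (4! * 3!)
= 35

35


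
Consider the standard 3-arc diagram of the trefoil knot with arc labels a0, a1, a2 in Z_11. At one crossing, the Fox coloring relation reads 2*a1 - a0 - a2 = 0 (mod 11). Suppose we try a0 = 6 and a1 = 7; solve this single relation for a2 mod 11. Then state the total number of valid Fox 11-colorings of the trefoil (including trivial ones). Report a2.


Step 1: Apply the given crossing relation 2*a1 - a0 - a2 = 0 (mod 11).
  a2 = 2*a1 - a0 mod 11
  a2 = 2*7 - 6 mod 11
  a2 = 14 - 6 mod 11
  a2 = 8 mod 11 = 8
Step 2: The trefoil has determinant 3.
  Number of Fox p-colorings (p prime) is p^2 if p = 3, else p.
  Since 11 does not divide 3, only trivial (constant) colorings exist.
  (So the trial a0 = 6, a1 = 7 with a0 != a1 does NOT extend to a valid coloring of the whole trefoil: the other two crossing relations require 3*(a1 - a0) = 0 (mod 11), which fails.)
  Total colorings = 11
Step 3: a2 = 8, total Fox 11-colorings = 11

8


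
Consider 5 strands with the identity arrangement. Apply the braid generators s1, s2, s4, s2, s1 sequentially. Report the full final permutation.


Starting with identity [1, 2, 3, 4, 5].
Apply generators in sequence:
  After s1: [2, 1, 3, 4, 5]
  After s2: [2, 3, 1, 4, 5]
  After s4: [2, 3, 1, 5, 4]
  After s2: [2, 1, 3, 5, 4]
  After s1: [1, 2, 3, 5, 4]
Final permutation: [1, 2, 3, 5, 4]

[1, 2, 3, 5, 4]


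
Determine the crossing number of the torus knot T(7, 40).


For a torus knot T(p, q) with gcd(p,q)=1,
the crossing number is min(p*(q-1), q*(p-1)).
p*(q-1) = 7*39 = 273
q*(p-1) = 40*6 = 240
min(273, 240) = 240

240


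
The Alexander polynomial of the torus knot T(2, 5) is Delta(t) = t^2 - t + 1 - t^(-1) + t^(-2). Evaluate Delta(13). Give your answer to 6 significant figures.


Substituting t = 13 into Delta(t) = t^2 - t + 1 - t^(-1) + t^(-2):
Term values: (169) + (-13) + (1) + (-0.0769231) + (0.00591716)
Sum = 156.9289941
Rounded to 6 significant figures: 156.929

156.929


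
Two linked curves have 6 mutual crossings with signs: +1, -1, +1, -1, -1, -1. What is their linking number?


Step 1: Count positive crossings: 2
Step 2: Count negative crossings: 4
Step 3: Sum of signs = 2 - 4 = -2
Step 4: Linking number = sum/2 = -2/2 = -1

-1


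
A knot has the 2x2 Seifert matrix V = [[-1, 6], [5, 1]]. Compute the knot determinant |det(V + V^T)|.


Step 1: Form V + V^T where V = [[-1, 6], [5, 1]]
  V^T = [[-1, 5], [6, 1]]
  V + V^T = [[-2, 11], [11, 2]]
Step 2: det(V + V^T) = (-2)*2 - 11*11
  = -4 - 121 = -125
Step 3: Knot determinant = |det(V + V^T)| = |-125| = 125

125


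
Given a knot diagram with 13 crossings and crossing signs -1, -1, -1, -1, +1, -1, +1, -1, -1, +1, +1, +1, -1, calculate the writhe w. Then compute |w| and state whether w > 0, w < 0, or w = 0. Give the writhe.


Step 1: Count positive crossings (+1).
Positive crossings: 5
Step 2: Count negative crossings (-1).
Negative crossings: 8
Step 3: Writhe = (positive) - (negative)
w = 5 - 8 = -3
Step 4: |w| = 3, and w is negative

-3


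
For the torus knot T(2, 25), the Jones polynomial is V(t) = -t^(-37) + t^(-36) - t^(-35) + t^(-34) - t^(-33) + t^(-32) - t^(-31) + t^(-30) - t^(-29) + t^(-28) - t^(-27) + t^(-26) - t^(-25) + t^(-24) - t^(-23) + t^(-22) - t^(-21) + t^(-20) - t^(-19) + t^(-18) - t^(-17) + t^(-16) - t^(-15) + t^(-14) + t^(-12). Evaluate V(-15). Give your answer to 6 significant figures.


Substituting t = -15 into V(t) = -t^(-37) + t^(-36) - t^(-35) + t^(-34) - t^(-33) + t^(-32) - t^(-31) + t^(-30) - t^(-29) + t^(-28) - t^(-27) + t^(-26) - t^(-25) + t^(-24) - t^(-23) + t^(-22) - t^(-21) + t^(-20) - t^(-19) + t^(-18) - t^(-17) + t^(-16) - t^(-15) + t^(-14) + t^(-12):
  (-)t^(-37) = 3.05227e-44
  (+)t^(-36) = 4.57841e-43
  (-)t^(-35) = 6.86761e-42
  (+)t^(-34) = 1.03014e-40
  (-)t^(-33) = 1.54521e-39
  (+)t^(-32) = 2.31782e-38
  (-)t^(-31) = 3.47673e-37
  (+)t^(-30) = 5.2151e-36
  (-)t^(-29) = 7.82264e-35
  (+)t^(-28) = 1.1734e-33
  (-)t^(-27) = 1.76009e-32
  (+)t^(-26) = 2.64014e-31
  (-)t^(-25) = 3.96021e-30
  (+)t^(-24) = 5.94032e-29
  (-)t^(-23) = 8.91048e-28
  (+)t^(-22) = 1.33657e-26
  (-)t^(-21) = 2.00486e-25
  (+)t^(-20) = 3.00729e-24
  (-)t^(-19) = 4.51093e-23
  (+)t^(-18) = 6.76639e-22
  (-)t^(-17) = 1.01496e-20
  (+)t^(-16) = 1.52244e-19
  (-)t^(-15) = 2.28366e-18
  (+)t^(-14) = 3.42549e-17
  (+)t^(-12) = 7.70735e-15
Sum = (3.05227e-44) + (4.57841e-43) + (6.86761e-42) + (1.03014e-40) + (1.54521e-39) + (2.31782e-38) + (3.47673e-37) + (5.2151e-36) + (7.82264e-35) + (1.1734e-33) + (1.76009e-32) + (2.64014e-31) + (3.96021e-30) + (5.94032e-29) + (8.91048e-28) + (1.33657e-26) + (2.00486e-25) + (3.00729e-24) + (4.51093e-23) + (6.76639e-22) + (1.01496e-20) + (1.52244e-19) + (2.28366e-18) + (3.42549e-17) + (7.70735e-15)
= 7.74404828e-15
Rounded to 6 significant figures: 7.74405e-15

7.74405e-15


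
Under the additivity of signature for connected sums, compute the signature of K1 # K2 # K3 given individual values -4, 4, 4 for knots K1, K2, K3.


The signature is additive under connected sum.
signature(K1 # K2 # K3) = (-4) + (4) + (4)
= 4

4


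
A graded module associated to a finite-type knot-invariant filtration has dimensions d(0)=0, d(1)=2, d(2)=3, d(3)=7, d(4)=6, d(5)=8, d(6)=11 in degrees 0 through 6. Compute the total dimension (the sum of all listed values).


Total dimension = d(0) + d(1) + ... + d(6)
= 0 + 2 + 3 + 7 + 6 + 8 + 11
= 37

37


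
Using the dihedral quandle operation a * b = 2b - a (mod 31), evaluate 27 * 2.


27 * 2 = 2*2 - 27 mod 31
= 4 - 27 mod 31
= -23 mod 31 = 8

8


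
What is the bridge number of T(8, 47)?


The bridge number of T(p,q) is min(p,q).
min(8, 47) = 8

8


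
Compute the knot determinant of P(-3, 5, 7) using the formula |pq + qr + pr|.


Step 1: Compute pq + qr + pr.
pq = (-3)*5 = -15
qr = 5*7 = 35
pr = (-3)*7 = -21
pq + qr + pr = -15 + 35 + (-21) = -1
Step 2: Take absolute value.
det(P(-3,5,7)) = |-1| = 1

1


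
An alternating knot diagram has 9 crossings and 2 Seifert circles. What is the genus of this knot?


For alternating knots, g = (c - s + 1)/2.
= (9 - 2 + 1)/2
= 8/2 = 4

4


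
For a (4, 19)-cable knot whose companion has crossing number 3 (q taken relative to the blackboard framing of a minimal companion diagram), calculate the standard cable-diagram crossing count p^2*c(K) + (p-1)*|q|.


Step 1: Each of the c(K) crossings of the companion diagram becomes p*p = p^2 crossings among the p parallel strands, and each of the |q| twists s_1 s_2 ... s_(p-1) adds (p-1) crossings.
  Crossings = p^2 * c(K) + (p-1)*|q|
Step 2: = 4^2 * 3 + (4-1)*19
Step 3: = 16*3 + 3*19
Step 4: = 48 + 57 = 105

105


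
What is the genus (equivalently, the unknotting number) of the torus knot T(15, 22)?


For a torus knot T(p,q), both the unknotting number and genus equal (p-1)(q-1)/2.
= (15-1)(22-1)/2
= 14*21/2
= 294/2 = 147

147


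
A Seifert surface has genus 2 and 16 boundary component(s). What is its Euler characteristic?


chi = 2 - 2g - b
= 2 - 2*2 - 16
= 2 - 4 - 16 = -18

-18


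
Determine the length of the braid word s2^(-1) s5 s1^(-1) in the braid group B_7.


The word length counts the number of generators (including inverses).
Listing each generator: s2^(-1), s5, s1^(-1)
There are 3 generators in this braid word.

3


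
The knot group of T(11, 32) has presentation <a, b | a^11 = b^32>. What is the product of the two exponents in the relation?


The relation is a^11 = b^32.
Product of exponents = 11 * 32
= 352

352
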